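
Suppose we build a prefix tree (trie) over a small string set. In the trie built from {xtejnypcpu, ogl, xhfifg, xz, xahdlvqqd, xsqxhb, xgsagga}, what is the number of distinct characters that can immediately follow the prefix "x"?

Follow the path "x" to its node, then look at its outgoing edges.
Distinct next characters after "x": a, g, h, s, t, z.
That node has 6 child edges.

6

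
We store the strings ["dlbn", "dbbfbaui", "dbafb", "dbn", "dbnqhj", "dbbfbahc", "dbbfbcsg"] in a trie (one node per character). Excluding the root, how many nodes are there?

Count nodes per top-level branch (shared prefixes stored once):
  'd'-branch (dbafb, dbbfbahc, dbbfbaui, dbbfbcsg, dbn, dbnqhj, dlbn): 23 nodes
Sum: 23

23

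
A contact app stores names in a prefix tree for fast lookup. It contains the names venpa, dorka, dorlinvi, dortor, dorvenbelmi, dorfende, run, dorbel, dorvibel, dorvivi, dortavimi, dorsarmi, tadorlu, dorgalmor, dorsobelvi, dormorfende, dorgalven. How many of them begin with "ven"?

Traverse to the node for "ven", then collect every word in that subtree.
Matches: "venpa"
Count: 1

1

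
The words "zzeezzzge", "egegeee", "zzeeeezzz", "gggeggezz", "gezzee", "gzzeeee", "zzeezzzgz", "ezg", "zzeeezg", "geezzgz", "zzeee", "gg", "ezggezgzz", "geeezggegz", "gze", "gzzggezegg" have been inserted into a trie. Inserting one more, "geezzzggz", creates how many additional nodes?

The longest prefix of "geezzzggz" already in the trie is "geezz" (length 5).
So 9 − 5 = 4 new nodes.

4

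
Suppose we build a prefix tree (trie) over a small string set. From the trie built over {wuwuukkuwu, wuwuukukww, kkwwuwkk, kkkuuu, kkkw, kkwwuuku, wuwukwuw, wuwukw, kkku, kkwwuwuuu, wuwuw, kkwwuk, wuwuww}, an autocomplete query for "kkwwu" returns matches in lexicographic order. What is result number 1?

kkwwuk

Words with prefix "kkwwu", in lexicographic order: "kkwwuk", "kkwwuuku", "kkwwuwkk", "kkwwuwuuu"
Position 1: kkwwuk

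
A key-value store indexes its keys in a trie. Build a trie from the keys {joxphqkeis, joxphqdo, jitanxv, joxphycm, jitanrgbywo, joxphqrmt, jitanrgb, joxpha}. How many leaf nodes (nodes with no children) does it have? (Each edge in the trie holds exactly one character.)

Leaves are exactly the stored words that no other stored word extends.
Those words: "jitanrgbywo", "jitanxv", "joxpha", "joxphqdo", "joxphqkeis", "joxphqrmt", "joxphycm"
Leaf count: 7

7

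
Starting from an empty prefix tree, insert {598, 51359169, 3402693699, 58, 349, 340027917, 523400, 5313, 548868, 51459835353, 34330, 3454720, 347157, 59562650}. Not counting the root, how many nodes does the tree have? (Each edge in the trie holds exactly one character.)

68

For each word, the new-node count is its length minus the longest prefix already in the trie:
  "598" → 3 new (5, 9, 8)
  "51359169" → prefix "5" already present; 7 new (1, 3, 5, 9, 1, 6, 9)
  "3402693699" → 10 new (3, 4, 0, 2, 6, 9, 3, 6, 9, 9)
  "58" → prefix "5" already present; 1 new (8)
  "349" → prefix "34" already present; 1 new (9)
  "340027917" → prefix "340" already present; 6 new (0, 2, 7, 9, 1, 7)
  "523400" → prefix "5" already present; 5 new (2, 3, 4, 0, 0)
  "5313" → prefix "5" already present; 3 new (3, 1, 3)
  "548868" → prefix "5" already present; 5 new (4, 8, 8, 6, 8)
  "51459835353" → prefix "51" already present; 9 new (4, 5, 9, 8, 3, 5, 3, 5, 3)
  "34330" → prefix "34" already present; 3 new (3, 3, 0)
  "3454720" → prefix "34" already present; 5 new (5, 4, 7, 2, 0)
  "347157" → prefix "34" already present; 4 new (7, 1, 5, 7)
  "59562650" → prefix "59" already present; 6 new (5, 6, 2, 6, 5, 0)
Total nodes = 3 + 7 + 10 + 1 + 1 + 6 + 5 + 3 + 5 + 9 + 3 + 5 + 4 + 6 = 68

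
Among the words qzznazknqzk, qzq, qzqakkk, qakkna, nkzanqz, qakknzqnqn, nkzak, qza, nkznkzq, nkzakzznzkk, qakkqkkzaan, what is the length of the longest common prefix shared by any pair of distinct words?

5

Equivalently: take the maximum, over all pairs, of their longest common prefix length.
e.g. "nkzak" and "nkzakzznzkk" share the prefix "nkzak" of length 5; no pair shares a longer one.
Longest shared-prefix length: 5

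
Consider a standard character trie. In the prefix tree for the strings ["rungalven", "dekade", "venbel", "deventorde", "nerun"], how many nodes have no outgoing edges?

5

A leaf is a node with no children — equivalently, the end of a word that is not a proper prefix of any other stored word.
Those words: "dekade", "deventorde", "nerun", "rungalven", "venbel"
Leaf count: 5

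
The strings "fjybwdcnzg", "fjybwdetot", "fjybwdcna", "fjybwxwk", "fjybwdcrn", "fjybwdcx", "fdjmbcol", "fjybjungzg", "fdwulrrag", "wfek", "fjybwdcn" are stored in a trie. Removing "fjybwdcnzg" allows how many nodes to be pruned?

2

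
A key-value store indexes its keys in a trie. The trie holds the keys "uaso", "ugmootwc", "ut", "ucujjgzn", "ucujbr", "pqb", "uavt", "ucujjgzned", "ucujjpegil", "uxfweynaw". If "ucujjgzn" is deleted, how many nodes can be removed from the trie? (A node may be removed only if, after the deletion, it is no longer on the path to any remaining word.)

0

A node on "ucujjgzn"'s path can go only if nothing else ends at it or branches off below it.
Every node on "ucujjgzn" is still needed (e.g. by "ucujjgzned"), so nothing is freed.
Nodes removed: 0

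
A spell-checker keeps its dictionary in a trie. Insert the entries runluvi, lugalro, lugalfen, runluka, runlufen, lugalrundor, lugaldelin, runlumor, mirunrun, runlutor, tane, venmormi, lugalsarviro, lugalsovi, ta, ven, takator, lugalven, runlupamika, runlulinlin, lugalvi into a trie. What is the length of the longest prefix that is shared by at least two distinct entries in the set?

6

Look for the deepest trie node that still has at least two words in its subtree.
e.g. "lugalro" and "lugalrundor" share the prefix "lugalr" of length 6; no pair shares a longer one.
Longest shared-prefix length: 6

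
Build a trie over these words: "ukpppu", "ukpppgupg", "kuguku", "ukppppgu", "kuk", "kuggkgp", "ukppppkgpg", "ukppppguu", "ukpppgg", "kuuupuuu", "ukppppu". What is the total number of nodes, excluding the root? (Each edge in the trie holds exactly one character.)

Count nodes per top-level branch (shared prefixes stored once):
  'k'-branch (kuggkgp, kuguku, kuk, kuuupuuu): 17 nodes
  'u'-branch (ukpppgg, ukpppgupg, ukppppgu, ukppppguu, ukppppkgpg, ukppppu, ukpppu): 20 nodes
Sum: 37

37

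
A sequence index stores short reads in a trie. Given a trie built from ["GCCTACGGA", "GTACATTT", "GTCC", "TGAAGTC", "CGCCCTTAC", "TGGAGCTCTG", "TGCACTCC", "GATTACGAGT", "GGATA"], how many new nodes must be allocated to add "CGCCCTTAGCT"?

Walking "CGCCCTTAGCT" from the root, the first 8 characters ("CGCCCTTA") follow existing edges; "G" is the first miss.
So 11 − 8 = 3 new nodes.

3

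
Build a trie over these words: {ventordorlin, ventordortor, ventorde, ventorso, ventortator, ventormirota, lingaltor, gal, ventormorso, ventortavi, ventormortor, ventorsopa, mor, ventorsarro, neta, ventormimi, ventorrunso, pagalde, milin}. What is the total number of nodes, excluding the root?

81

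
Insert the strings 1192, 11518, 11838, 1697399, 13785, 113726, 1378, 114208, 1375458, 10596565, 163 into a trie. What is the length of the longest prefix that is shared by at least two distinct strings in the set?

4

Look for the deepest trie node that still has at least two words in its subtree.
"1378" and "13785" agree on "1378" (4 characters) before diverging; nothing deeper is shared.
Longest shared-prefix length: 4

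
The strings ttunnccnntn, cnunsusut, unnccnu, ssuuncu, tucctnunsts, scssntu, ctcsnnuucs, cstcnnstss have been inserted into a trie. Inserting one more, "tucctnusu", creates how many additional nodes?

Walking "tucctnusu" from the root, the first 7 characters ("tucctnu") follow existing edges; "s" is the first miss.
So 9 − 7 = 2 new nodes.

2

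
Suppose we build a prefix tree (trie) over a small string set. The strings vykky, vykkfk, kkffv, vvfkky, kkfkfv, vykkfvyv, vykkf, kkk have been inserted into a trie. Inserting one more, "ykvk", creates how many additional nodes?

"ykvk" shares no prefix with any stored word, so all 4 characters open new nodes.
4 − 0 = 4 new nodes.

4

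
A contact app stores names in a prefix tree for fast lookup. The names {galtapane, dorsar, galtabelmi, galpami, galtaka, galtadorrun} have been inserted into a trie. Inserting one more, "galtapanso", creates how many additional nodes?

"galtapan" is already a path in the trie; the remaining "so" must be added.
Each of the 2 remaining characters creates one node.

2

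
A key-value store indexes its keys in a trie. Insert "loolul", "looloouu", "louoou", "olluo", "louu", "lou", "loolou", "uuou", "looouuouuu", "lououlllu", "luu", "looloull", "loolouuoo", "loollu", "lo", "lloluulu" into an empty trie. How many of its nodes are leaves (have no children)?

A leaf is a node with no children — equivalently, the end of a word that is not a proper prefix of any other stored word.
Those words: "lloluulu", "loollu", "looloouu", "looloull", "loolouuoo", "loolul", "looouuouuu", "louoou", "lououlllu", "louu", "luu", "olluo", "uuou"
Leaf count: 13

13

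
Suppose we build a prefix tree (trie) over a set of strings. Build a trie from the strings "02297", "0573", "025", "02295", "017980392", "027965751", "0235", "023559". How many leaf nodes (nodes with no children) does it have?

A leaf is a node with no children — equivalently, the end of a word that is not a proper prefix of any other stored word.
Those words: "017980392", "02295", "02297", "023559", "025", "027965751", "0573"
Leaf count: 7

7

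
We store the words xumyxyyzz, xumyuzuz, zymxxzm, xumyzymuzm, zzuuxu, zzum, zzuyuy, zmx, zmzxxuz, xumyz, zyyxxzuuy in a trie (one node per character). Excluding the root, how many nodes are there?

49

Trace insertions, counting only characters that open a new branch:
  "xumyxyyzz" → 9 new (x, u, m, y, x, y, y, z, z)
  "xumyuzuz" → prefix "xumy" already present; 4 new (u, z, u, z)
  "zymxxzm" → 7 new (z, y, m, x, x, z, m)
  "xumyzymuzm" → prefix "xumy" already present; 6 new (z, y, m, u, z, m)
  "zzuuxu" → prefix "z" already present; 5 new (z, u, u, x, u)
  "zzum" → prefix "zzu" already present; 1 new (m)
  "zzuyuy" → prefix "zzu" already present; 3 new (y, u, y)
  "zmx" → prefix "z" already present; 2 new (m, x)
  "zmzxxuz" → prefix "zm" already present; 5 new (z, x, x, u, z)
  "xumyz" → prefix "xumyz" already present; 0 new (none)
  "zyyxxzuuy" → prefix "zy" already present; 7 new (y, x, x, z, u, u, y)
Total nodes = 9 + 4 + 7 + 6 + 5 + 1 + 3 + 2 + 5 + 0 + 7 = 49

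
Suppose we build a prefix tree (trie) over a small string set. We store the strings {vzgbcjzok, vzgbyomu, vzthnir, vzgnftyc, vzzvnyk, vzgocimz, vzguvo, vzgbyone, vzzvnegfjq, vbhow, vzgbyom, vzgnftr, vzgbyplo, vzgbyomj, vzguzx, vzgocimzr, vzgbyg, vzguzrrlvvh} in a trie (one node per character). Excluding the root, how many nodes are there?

62

Count nodes per top-level branch (shared prefixes stored once):
  'v'-branch (vbhow, vzgbcjzok, vzgbyg, vzgbyom, vzgbyomj, vzgbyomu, vzgbyone, vzgbyplo, vzgnftr, vzgnftyc, vzgocimz, vzgocimzr, vzguvo, vzguzrrlvvh, vzguzx, vzthnir, vzzvnegfjq, vzzvnyk): 62 nodes
Sum: 62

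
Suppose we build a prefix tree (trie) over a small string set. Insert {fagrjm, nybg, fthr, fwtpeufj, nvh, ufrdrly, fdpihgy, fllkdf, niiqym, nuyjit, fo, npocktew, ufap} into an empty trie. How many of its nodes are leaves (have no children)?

13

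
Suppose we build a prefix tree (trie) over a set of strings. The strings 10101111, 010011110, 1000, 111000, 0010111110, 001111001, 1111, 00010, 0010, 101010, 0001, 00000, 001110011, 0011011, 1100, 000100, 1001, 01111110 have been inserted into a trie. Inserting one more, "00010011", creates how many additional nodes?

2

The longest prefix of "00010011" already in the trie is "000100" (length 6).
New nodes needed: |"00010011"| − 6 = 8 − 6 = 2.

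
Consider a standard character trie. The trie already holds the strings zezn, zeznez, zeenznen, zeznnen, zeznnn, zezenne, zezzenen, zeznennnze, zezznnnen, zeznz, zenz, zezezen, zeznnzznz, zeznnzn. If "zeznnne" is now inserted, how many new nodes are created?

Walking "zeznnne" from the root, the first 6 characters ("zeznnn") follow existing edges; "e" is the first miss.
So 7 − 6 = 1 new nodes.

1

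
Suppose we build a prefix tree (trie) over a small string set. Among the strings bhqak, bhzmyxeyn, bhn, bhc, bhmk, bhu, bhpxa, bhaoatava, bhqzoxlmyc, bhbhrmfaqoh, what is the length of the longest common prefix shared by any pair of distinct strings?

3

Equivalently: take the maximum, over all pairs, of their longest common prefix length.
"bhqak" and "bhqzoxlmyc" agree on "bhq" (3 characters) before diverging; nothing deeper is shared.
Longest shared-prefix length: 3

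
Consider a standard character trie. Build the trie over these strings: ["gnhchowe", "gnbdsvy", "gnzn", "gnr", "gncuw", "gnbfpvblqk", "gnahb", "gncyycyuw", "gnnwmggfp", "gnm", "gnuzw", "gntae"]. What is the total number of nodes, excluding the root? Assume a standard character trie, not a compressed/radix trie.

49

Trace insertions, counting only characters that open a new branch:
  "gnhchowe" → 8 new (g, n, h, c, h, o, w, e)
  "gnbdsvy" → prefix "gn" already present; 5 new (b, d, s, v, y)
  "gnzn" → prefix "gn" already present; 2 new (z, n)
  "gnr" → prefix "gn" already present; 1 new (r)
  "gncuw" → prefix "gn" already present; 3 new (c, u, w)
  "gnbfpvblqk" → prefix "gnb" already present; 7 new (f, p, v, b, l, q, k)
  "gnahb" → prefix "gn" already present; 3 new (a, h, b)
  "gncyycyuw" → prefix "gnc" already present; 6 new (y, y, c, y, u, w)
  "gnnwmggfp" → prefix "gn" already present; 7 new (n, w, m, g, g, f, p)
  "gnm" → prefix "gn" already present; 1 new (m)
  "gnuzw" → prefix "gn" already present; 3 new (u, z, w)
  "gntae" → prefix "gn" already present; 3 new (t, a, e)
Total nodes = 8 + 5 + 2 + 1 + 3 + 7 + 3 + 6 + 7 + 1 + 3 + 3 = 49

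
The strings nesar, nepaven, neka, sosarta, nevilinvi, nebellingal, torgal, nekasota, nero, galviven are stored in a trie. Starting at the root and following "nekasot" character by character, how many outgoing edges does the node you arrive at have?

Follow the path "nekasot" to its node, then look at its outgoing edges.
Distinct next characters after "nekasot": a.
That node has 1 child edge.

1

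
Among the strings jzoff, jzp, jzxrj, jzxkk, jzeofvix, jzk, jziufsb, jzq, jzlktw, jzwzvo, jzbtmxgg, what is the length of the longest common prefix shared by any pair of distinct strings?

3

Equivalently: take the maximum, over all pairs, of their longest common prefix length.
"jzxkk" and "jzxrj" agree on "jzx" (3 characters) before diverging; nothing deeper is shared.
Longest shared-prefix length: 3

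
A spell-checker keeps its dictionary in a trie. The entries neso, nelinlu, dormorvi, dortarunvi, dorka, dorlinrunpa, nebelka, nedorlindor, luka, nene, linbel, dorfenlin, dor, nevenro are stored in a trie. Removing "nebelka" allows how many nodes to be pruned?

A node on "nebelka"'s path can go only if nothing else ends at it or branches off below it.
The suffix "belka" (5 nodes) is used only by "nebelka"; the node for "ne" still has the child "s", so pruning stops there.
Nodes removed: 5

5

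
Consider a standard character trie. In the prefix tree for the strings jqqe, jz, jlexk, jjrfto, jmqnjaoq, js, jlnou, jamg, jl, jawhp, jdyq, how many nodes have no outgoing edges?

10

A leaf is a node with no children — equivalently, the end of a word that is not a proper prefix of any other stored word.
Those words: "jamg", "jawhp", "jdyq", "jjrfto", "jlexk", "jlnou", "jmqnjaoq", "jqqe", "js", "jz"
Leaf count: 10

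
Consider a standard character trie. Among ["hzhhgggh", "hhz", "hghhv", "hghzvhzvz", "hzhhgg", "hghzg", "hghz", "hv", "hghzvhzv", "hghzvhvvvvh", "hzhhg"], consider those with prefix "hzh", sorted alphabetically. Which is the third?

hzhhgggh

Filter for "hzh…" and sort: "hzhhg", "hzhhgg", "hzhhgggh"
The 3rd is hzhhgggh.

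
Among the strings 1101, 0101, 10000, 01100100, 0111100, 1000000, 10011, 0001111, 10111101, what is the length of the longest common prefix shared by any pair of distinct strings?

5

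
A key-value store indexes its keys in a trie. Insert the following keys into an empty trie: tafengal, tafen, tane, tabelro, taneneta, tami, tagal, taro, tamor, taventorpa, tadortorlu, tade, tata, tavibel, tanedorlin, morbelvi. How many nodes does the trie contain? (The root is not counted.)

65

Count nodes per top-level branch (shared prefixes stored once):
  'm'-branch (morbelvi): 8 nodes
  't'-branch (tabelro, tade, tadortorlu, tafen, tafengal, tagal, tami, tamor, tane, tanedorlin, taneneta, taro, tata, taventorpa, tavibel): 57 nodes
Sum: 65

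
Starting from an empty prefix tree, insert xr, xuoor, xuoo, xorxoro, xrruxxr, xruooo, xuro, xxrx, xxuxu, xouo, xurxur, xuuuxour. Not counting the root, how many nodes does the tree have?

40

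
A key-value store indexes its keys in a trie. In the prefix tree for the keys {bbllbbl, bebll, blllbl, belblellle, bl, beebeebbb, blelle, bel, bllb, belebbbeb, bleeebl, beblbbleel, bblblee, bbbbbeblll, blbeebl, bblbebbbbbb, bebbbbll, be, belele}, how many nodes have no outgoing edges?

A leaf is a node with no children — equivalently, the end of a word that is not a proper prefix of any other stored word.
Those words: "bbbbbeblll", "bblbebbbbbb", "bblblee", "bbllbbl", "bebbbbll", "beblbbleel", "bebll", "beebeebbb", "belblellle", "belebbbeb", "belele", "blbeebl", "bleeebl", "blelle", "bllb", "blllbl"
Leaf count: 16

16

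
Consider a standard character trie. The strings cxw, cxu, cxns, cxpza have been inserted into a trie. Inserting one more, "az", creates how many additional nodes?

2

"az" shares no prefix with any stored word, so all 2 characters open new nodes.
2 − 0 = 2 new nodes.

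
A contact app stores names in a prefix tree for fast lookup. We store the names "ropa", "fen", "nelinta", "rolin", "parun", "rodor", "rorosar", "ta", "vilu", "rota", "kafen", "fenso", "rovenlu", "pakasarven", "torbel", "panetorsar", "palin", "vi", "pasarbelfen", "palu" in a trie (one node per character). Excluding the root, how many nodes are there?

84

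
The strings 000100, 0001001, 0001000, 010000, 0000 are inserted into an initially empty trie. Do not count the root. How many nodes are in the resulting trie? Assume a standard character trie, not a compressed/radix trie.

Trie structure (* marks end of a word):
(root)
└─ 0
   ├─ 0
   │  └─ 0
   │     ├─ 0 *
   │     └─ 1
   │        └─ 0
   │           └─ 0 *
   │              ├─ 0 *
   │              └─ 1 *
   └─ 1
      └─ 0
         └─ 0
            └─ 0
               └─ 0 *
Counting every labelled node above: 14.

14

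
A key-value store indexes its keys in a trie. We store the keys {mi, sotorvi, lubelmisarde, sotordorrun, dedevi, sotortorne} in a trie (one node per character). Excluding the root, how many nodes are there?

Trace insertions, counting only characters that open a new branch:
  "mi" → 2 new (m, i)
  "sotorvi" → 7 new (s, o, t, o, r, v, i)
  "lubelmisarde" → 12 new (l, u, b, e, l, m, i, s, a, r, d, e)
  "sotordorrun" → prefix "sotor" already present; 6 new (d, o, r, r, u, n)
  "dedevi" → 6 new (d, e, d, e, v, i)
  "sotortorne" → prefix "sotor" already present; 5 new (t, o, r, n, e)
Total nodes = 2 + 7 + 12 + 6 + 6 + 5 = 38

38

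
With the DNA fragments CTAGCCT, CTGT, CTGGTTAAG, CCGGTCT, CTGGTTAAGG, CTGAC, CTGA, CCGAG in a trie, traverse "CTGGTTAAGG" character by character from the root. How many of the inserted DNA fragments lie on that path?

2

Traverse "CTGGTTAAGG" character by character; count nodes along the way that are marked as word ends.
Prefixes of the query that are stored words: "CTGGTTAAG", "CTGGTTAAGG"
Count: 2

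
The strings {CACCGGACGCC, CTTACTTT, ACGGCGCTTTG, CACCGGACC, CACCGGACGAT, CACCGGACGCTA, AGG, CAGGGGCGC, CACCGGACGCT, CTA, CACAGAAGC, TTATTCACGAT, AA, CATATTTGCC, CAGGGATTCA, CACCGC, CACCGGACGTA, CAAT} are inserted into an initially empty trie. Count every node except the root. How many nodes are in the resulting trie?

80

Insert word by word; a character creates a node only if that edge doesn't already exist:
  "CACCGGACGCC" → 11 new (C, A, C, C, G, G, A, C, G, C, C)
  "CTTACTTT" → prefix "C" already present; 7 new (T, T, A, C, T, T, T)
  "ACGGCGCTTTG" → 11 new (A, C, G, G, C, G, C, T, T, T, G)
  "CACCGGACC" → prefix "CACCGGAC" already present; 1 new (C)
  "CACCGGACGAT" → prefix "CACCGGACG" already present; 2 new (A, T)
  "CACCGGACGCTA" → prefix "CACCGGACGC" already present; 2 new (T, A)
  "AGG" → prefix "A" already present; 2 new (G, G)
  "CAGGGGCGC" → prefix "CA" already present; 7 new (G, G, G, G, C, G, C)
  "CACCGGACGCT" → prefix "CACCGGACGCT" already present; 0 new (none)
  "CTA" → prefix "CT" already present; 1 new (A)
  "CACAGAAGC" → prefix "CAC" already present; 6 new (A, G, A, A, G, C)
  "TTATTCACGAT" → 11 new (T, T, A, T, T, C, A, C, G, A, T)
  "AA" → prefix "A" already present; 1 new (A)
  "CATATTTGCC" → prefix "CA" already present; 8 new (T, A, T, T, T, G, C, C)
  "CAGGGATTCA" → prefix "CAGGG" already present; 5 new (A, T, T, C, A)
  "CACCGC" → prefix "CACCG" already present; 1 new (C)
  "CACCGGACGTA" → prefix "CACCGGACG" already present; 2 new (T, A)
  "CAAT" → prefix "CA" already present; 2 new (A, T)
Total nodes = 11 + 7 + 11 + 1 + 2 + 2 + 2 + 7 + 0 + 1 + 6 + 11 + 1 + 8 + 5 + 1 + 2 + 2 = 80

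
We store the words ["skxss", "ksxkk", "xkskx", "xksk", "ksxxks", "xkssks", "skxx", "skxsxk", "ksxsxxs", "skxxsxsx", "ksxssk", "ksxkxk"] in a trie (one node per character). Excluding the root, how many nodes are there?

Trie structure (* marks end of a word):
(root)
├─ k
│  └─ s
│     └─ x
│        ├─ k
│        │  ├─ k *
│        │  └─ x
│        │     └─ k *
│        ├─ s
│        │  ├─ s
│        │  │  └─ k *
│        │  └─ x
│        │     └─ x
│        │        └─ s *
│        └─ x
│           └─ k
│              └─ s *
├─ s
│  └─ k
│     └─ x
│        ├─ s
│        │  ├─ s *
│        │  └─ x
│        │     └─ k *
│        └─ x *
│           └─ s
│              └─ x
│                 └─ s
│                    └─ x *
└─ x
   └─ k
      └─ s
         ├─ k *
         │  └─ x *
         └─ s
            └─ k
               └─ s *
Counting every labelled node above: 36.

36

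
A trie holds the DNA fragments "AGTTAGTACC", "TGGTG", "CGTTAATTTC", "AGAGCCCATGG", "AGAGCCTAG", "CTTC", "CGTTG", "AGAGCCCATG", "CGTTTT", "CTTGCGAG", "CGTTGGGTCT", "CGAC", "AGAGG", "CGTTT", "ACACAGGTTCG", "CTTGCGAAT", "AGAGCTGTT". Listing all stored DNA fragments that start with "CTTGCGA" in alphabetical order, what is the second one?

CTTGCGAG

DFS of the "CTTGCGA" subtree visits, in order: "CTTGCGAAT", "CTTGCGAG"
Position 2: CTTGCGAG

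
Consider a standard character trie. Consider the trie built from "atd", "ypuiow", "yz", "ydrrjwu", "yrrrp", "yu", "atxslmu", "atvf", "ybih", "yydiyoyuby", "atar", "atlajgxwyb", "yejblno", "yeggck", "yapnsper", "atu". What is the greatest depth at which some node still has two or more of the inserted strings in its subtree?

2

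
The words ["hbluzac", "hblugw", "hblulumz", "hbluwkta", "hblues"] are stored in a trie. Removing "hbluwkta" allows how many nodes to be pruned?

4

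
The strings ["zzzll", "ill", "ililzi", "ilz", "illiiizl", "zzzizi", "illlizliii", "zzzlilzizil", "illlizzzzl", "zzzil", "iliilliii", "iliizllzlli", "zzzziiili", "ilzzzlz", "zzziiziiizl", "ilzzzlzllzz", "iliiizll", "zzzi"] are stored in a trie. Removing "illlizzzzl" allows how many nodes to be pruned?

After clearing the end-marker at "illlizzzzl", prune upward until reaching a node still needed by another word.
The suffix "zzzl" (4 nodes) is used only by "illlizzzzl"; the node for "illliz" still has the child "l", so pruning stops there.
Nodes removed: 4

4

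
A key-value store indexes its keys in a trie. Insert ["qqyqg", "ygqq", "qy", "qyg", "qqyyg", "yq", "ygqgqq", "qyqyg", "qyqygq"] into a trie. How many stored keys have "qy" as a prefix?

Filter for entries beginning with "qy":
Matches: "qy", "qyg", "qyqyg", "qyqygq"
Count: 4

4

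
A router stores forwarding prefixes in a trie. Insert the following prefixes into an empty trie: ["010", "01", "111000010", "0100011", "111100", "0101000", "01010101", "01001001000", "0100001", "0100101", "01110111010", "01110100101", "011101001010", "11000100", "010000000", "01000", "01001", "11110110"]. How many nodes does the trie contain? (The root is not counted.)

63

Trace insertions, counting only characters that open a new branch:
  "010" → 3 new (0, 1, 0)
  "01" → prefix "01" already present; 0 new (none)
  "111000010" → 9 new (1, 1, 1, 0, 0, 0, 0, 1, 0)
  "0100011" → prefix "010" already present; 4 new (0, 0, 1, 1)
  "111100" → prefix "111" already present; 3 new (1, 0, 0)
  "0101000" → prefix "010" already present; 4 new (1, 0, 0, 0)
  "01010101" → prefix "01010" already present; 3 new (1, 0, 1)
  "01001001000" → prefix "0100" already present; 7 new (1, 0, 0, 1, 0, 0, 0)
  "0100001" → prefix "01000" already present; 2 new (0, 1)
  "0100101" → prefix "010010" already present; 1 new (1)
  "01110111010" → prefix "01" already present; 9 new (1, 1, 0, 1, 1, 1, 0, 1, 0)
  "01110100101" → prefix "011101" already present; 5 new (0, 0, 1, 0, 1)
  "011101001010" → prefix "01110100101" already present; 1 new (0)
  "11000100" → prefix "11" already present; 6 new (0, 0, 0, 1, 0, 0)
  "010000000" → prefix "010000" already present; 3 new (0, 0, 0)
  "01000" → prefix "01000" already present; 0 new (none)
  "01001" → prefix "01001" already present; 0 new (none)
  "11110110" → prefix "11110" already present; 3 new (1, 1, 0)
Total nodes = 3 + 0 + 9 + 4 + 3 + 4 + 3 + 7 + 2 + 1 + 9 + 5 + 1 + 6 + 3 + 0 + 0 + 3 = 63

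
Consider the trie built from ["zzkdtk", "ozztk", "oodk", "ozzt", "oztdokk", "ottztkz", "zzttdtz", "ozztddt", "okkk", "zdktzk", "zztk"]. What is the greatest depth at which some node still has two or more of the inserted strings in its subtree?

Look for the deepest trie node that still has at least two words in its subtree.
"ozzt" and "ozztddt" agree on "ozzt" (4 characters) before diverging; nothing deeper is shared.
Longest shared-prefix length: 4

4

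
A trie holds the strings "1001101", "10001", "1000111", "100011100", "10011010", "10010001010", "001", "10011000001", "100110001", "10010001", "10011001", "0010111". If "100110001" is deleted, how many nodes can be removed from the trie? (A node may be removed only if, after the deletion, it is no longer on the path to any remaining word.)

1

A node on "100110001"'s path can go only if nothing else ends at it or branches off below it.
The suffix "1" (1 node) is used only by "100110001"; the node for "10011000" still has the child "0", so pruning stops there.
Nodes removed: 1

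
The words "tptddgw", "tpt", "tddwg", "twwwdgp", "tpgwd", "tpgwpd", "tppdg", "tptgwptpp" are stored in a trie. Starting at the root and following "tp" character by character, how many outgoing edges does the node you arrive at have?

Walk "tp" from the root, arriving at one node.
Distinct next characters after "tp": g, p, t.
That node has 3 child edges.

3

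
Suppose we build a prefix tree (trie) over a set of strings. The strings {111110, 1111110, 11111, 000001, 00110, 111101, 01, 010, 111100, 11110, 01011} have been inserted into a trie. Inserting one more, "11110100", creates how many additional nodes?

2

"111101" is already a path in the trie; the remaining "00" must be added.
Each of the 2 remaining characters creates one node.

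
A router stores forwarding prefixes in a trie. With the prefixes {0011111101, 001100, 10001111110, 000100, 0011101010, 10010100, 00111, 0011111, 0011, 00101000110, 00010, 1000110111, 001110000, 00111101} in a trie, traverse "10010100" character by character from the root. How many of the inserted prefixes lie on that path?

Traverse "10010100" character by character; count nodes along the way that are marked as word ends.
Prefixes of the query that are stored words: "10010100"
Count: 1

1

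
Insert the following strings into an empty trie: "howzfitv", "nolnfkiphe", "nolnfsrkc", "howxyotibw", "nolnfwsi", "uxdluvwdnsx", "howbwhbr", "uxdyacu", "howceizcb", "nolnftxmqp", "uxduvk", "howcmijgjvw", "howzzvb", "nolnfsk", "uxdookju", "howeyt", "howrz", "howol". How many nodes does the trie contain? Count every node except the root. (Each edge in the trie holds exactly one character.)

89

Trace insertions, counting only characters that open a new branch:
  "howzfitv" → 8 new (h, o, w, z, f, i, t, v)
  "nolnfkiphe" → 10 new (n, o, l, n, f, k, i, p, h, e)
  "nolnfsrkc" → prefix "nolnf" already present; 4 new (s, r, k, c)
  "howxyotibw" → prefix "how" already present; 7 new (x, y, o, t, i, b, w)
  "nolnfwsi" → prefix "nolnf" already present; 3 new (w, s, i)
  "uxdluvwdnsx" → 11 new (u, x, d, l, u, v, w, d, n, s, x)
  "howbwhbr" → prefix "how" already present; 5 new (b, w, h, b, r)
  "uxdyacu" → prefix "uxd" already present; 4 new (y, a, c, u)
  "howceizcb" → prefix "how" already present; 6 new (c, e, i, z, c, b)
  "nolnftxmqp" → prefix "nolnf" already present; 5 new (t, x, m, q, p)
  "uxduvk" → prefix "uxd" already present; 3 new (u, v, k)
  "howcmijgjvw" → prefix "howc" already present; 7 new (m, i, j, g, j, v, w)
  "howzzvb" → prefix "howz" already present; 3 new (z, v, b)
  "nolnfsk" → prefix "nolnfs" already present; 1 new (k)
  "uxdookju" → prefix "uxd" already present; 5 new (o, o, k, j, u)
  "howeyt" → prefix "how" already present; 3 new (e, y, t)
  "howrz" → prefix "how" already present; 2 new (r, z)
  "howol" → prefix "how" already present; 2 new (o, l)
Total nodes = 8 + 10 + 4 + 7 + 3 + 11 + 5 + 4 + 6 + 5 + 3 + 7 + 3 + 1 + 5 + 3 + 2 + 2 = 89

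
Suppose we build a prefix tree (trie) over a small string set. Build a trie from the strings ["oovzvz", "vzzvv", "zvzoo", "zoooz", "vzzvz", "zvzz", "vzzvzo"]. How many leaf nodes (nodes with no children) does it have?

A leaf is a node with no children — equivalently, the end of a word that is not a proper prefix of any other stored word.
Those words: "oovzvz", "vzzvv", "vzzvzo", "zoooz", "zvzoo", "zvzz"
Leaf count: 6

6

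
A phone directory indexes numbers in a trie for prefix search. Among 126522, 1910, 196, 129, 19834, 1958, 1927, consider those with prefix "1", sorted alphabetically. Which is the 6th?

196

DFS of the "1" subtree visits, in order: "126522", "129", "1910", "1927", "1958", "196", "19834"
Position 6: 196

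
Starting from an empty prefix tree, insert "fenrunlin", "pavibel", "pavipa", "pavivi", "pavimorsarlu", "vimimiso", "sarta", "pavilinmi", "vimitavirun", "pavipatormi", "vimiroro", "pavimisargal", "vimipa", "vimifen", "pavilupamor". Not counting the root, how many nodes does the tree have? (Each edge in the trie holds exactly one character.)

For each word, the new-node count is its length minus the longest prefix already in the trie:
  "fenrunlin" → 9 new (f, e, n, r, u, n, l, i, n)
  "pavibel" → 7 new (p, a, v, i, b, e, l)
  "pavipa" → prefix "pavi" already present; 2 new (p, a)
  "pavivi" → prefix "pavi" already present; 2 new (v, i)
  "pavimorsarlu" → prefix "pavi" already present; 8 new (m, o, r, s, a, r, l, u)
  "vimimiso" → 8 new (v, i, m, i, m, i, s, o)
  "sarta" → 5 new (s, a, r, t, a)
  "pavilinmi" → prefix "pavi" already present; 5 new (l, i, n, m, i)
  "vimitavirun" → prefix "vimi" already present; 7 new (t, a, v, i, r, u, n)
  "pavipatormi" → prefix "pavipa" already present; 5 new (t, o, r, m, i)
  "vimiroro" → prefix "vimi" already present; 4 new (r, o, r, o)
  "pavimisargal" → prefix "pavim" already present; 7 new (i, s, a, r, g, a, l)
  "vimipa" → prefix "vimi" already present; 2 new (p, a)
  "vimifen" → prefix "vimi" already present; 3 new (f, e, n)
  "pavilupamor" → prefix "pavil" already present; 6 new (u, p, a, m, o, r)
Total nodes = 9 + 7 + 2 + 2 + 8 + 8 + 5 + 5 + 7 + 5 + 4 + 7 + 2 + 3 + 6 = 80

80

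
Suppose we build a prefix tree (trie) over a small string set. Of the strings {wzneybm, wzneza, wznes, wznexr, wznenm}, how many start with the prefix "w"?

5

Traverse to the node for "w", then collect every word in that subtree.
Words under "w": wznenm, wznes, wznexr, wzneybm, wzneza
Count: 5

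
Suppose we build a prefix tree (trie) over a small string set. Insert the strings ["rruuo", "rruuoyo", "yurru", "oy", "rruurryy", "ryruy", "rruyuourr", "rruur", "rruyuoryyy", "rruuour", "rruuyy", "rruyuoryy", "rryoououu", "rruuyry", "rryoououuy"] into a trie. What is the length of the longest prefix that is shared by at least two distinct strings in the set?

9

Equivalently: take the maximum, over all pairs, of their longest common prefix length.
e.g. "rruyuoryy" and "rruyuoryyy" share the prefix "rruyuoryy" of length 9; no pair shares a longer one.
Longest shared-prefix length: 9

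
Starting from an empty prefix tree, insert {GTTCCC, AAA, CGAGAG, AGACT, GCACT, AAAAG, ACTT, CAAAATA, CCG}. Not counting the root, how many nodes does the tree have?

Insert word by word; a character creates a node only if that edge doesn't already exist:
  "GTTCCC" → 6 new (G, T, T, C, C, C)
  "AAA" → 3 new (A, A, A)
  "CGAGAG" → 6 new (C, G, A, G, A, G)
  "AGACT" → prefix "A" already present; 4 new (G, A, C, T)
  "GCACT" → prefix "G" already present; 4 new (C, A, C, T)
  "AAAAG" → prefix "AAA" already present; 2 new (A, G)
  "ACTT" → prefix "A" already present; 3 new (C, T, T)
  "CAAAATA" → prefix "C" already present; 6 new (A, A, A, A, T, A)
  "CCG" → prefix "C" already present; 2 new (C, G)
Total nodes = 6 + 3 + 6 + 4 + 4 + 2 + 3 + 6 + 2 = 36

36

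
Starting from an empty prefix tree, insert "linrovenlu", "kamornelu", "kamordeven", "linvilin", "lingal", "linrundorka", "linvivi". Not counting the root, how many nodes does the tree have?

41

Insert word by word; a character creates a node only if that edge doesn't already exist:
  "linrovenlu" → 10 new (l, i, n, r, o, v, e, n, l, u)
  "kamornelu" → 9 new (k, a, m, o, r, n, e, l, u)
  "kamordeven" → prefix "kamor" already present; 5 new (d, e, v, e, n)
  "linvilin" → prefix "lin" already present; 5 new (v, i, l, i, n)
  "lingal" → prefix "lin" already present; 3 new (g, a, l)
  "linrundorka" → prefix "linr" already present; 7 new (u, n, d, o, r, k, a)
  "linvivi" → prefix "linvi" already present; 2 new (v, i)
Total nodes = 10 + 9 + 5 + 5 + 3 + 7 + 2 = 41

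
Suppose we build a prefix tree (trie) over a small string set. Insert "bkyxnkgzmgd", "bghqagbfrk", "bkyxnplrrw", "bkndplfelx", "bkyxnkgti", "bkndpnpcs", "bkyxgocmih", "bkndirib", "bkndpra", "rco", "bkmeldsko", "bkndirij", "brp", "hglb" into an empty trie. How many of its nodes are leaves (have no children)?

14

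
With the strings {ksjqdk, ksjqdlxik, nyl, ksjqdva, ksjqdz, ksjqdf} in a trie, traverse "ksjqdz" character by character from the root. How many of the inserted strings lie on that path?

Traverse "ksjqdz" character by character; count nodes along the way that are marked as word ends.
Prefixes of the query that are stored words: "ksjqdz"
Count: 1

1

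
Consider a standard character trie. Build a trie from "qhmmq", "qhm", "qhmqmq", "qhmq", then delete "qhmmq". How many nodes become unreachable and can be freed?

After clearing the end-marker at "qhmmq", prune upward until reaching a node still needed by another word.
The suffix "mq" (2 nodes) is used only by "qhmmq"; the node for "qhm" still has the child "q", so pruning stops there.
Nodes removed: 2

2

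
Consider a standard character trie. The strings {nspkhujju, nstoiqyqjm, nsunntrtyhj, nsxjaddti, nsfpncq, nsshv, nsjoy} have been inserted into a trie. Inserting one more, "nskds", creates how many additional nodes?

3

The longest prefix of "nskds" already in the trie is "ns" (length 2).
So 5 − 2 = 3 new nodes.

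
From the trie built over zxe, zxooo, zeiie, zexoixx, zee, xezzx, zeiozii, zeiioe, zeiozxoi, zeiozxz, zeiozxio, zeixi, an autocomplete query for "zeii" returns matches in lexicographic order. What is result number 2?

Words with prefix "zeii", in lexicographic order: "zeiie", "zeiioe"
The 2nd is zeiioe.

zeiioe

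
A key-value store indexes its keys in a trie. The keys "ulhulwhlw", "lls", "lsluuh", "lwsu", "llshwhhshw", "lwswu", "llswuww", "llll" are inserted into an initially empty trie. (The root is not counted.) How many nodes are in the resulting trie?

35

Trie structure (* marks end of a word):
(root)
├─ l
│  ├─ l
│  │  ├─ l
│  │  │  └─ l *
│  │  └─ s *
│  │     ├─ h
│  │     │  └─ w
│  │     │     └─ h
│  │     │        └─ h
│  │     │           └─ s
│  │     │              └─ h
│  │     │                 └─ w *
│  │     └─ w
│  │        └─ u
│  │           └─ w
│  │              └─ w *
│  ├─ s
│  │  └─ l
│  │     └─ u
│  │        └─ u
│  │           └─ h *
│  └─ w
│     └─ s
│        ├─ u *
│        └─ w
│           └─ u *
└─ u
   └─ l
      └─ h
         └─ u
            └─ l
               └─ w
                  └─ h
                     └─ l
                        └─ w *
Counting every labelled node above: 35.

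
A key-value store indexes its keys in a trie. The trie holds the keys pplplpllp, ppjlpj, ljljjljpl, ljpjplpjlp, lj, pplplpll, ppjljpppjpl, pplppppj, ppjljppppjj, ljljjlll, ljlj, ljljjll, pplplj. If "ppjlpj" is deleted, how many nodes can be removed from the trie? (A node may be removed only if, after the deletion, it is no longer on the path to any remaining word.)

2

A node on "ppjlpj"'s path can go only if nothing else ends at it or branches off below it.
The suffix "pj" (2 nodes) is used only by "ppjlpj"; the node for "ppjl" still has the child "j", so pruning stops there.
Nodes removed: 2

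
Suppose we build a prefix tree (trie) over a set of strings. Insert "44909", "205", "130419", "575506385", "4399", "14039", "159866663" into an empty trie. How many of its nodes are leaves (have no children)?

Leaves are exactly the stored words that no other stored word extends.
Those words: "130419", "14039", "159866663", "205", "4399", "44909", "575506385"
Leaf count: 7

7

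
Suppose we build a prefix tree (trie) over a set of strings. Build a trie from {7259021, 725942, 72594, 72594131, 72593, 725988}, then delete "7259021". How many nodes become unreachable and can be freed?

3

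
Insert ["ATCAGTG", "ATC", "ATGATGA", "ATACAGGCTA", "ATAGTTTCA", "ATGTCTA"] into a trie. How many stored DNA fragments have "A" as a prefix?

Filter for entries beginning with "A":
Matches: "ATACAGGCTA", "ATAGTTTCA", "ATC", "ATCAGTG", "ATGATGA", "ATGTCTA"
Count: 6

6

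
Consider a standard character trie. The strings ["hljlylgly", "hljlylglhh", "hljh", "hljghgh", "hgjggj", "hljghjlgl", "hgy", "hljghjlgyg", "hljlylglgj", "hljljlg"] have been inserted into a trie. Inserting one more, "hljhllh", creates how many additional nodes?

"hljh" is already a path in the trie; the remaining "llh" must be added.
New nodes needed: |"hljhllh"| − 4 = 7 − 4 = 3.

3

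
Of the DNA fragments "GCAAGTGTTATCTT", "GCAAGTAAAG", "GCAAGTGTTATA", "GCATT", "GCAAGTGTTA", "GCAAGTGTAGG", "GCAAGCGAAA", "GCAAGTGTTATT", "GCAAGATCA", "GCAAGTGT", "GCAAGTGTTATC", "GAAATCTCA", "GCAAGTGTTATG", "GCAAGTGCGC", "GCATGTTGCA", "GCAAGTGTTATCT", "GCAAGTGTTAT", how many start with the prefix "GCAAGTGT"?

10

Filter for entries beginning with "GCAAGTGT":
Words under "GCAAGTGT": GCAAGTGT, GCAAGTGTAGG, GCAAGTGTTA, GCAAGTGTTAT, GCAAGTGTTATA, GCAAGTGTTATC, GCAAGTGTTATCT, GCAAGTGTTATCTT, GCAAGTGTTATG, GCAAGTGTTATT
Count: 10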